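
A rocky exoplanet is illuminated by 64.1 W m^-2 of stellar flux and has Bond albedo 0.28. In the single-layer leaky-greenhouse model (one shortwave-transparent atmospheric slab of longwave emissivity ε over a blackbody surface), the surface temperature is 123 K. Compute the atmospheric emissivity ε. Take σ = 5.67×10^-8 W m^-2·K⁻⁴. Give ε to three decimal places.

0.222

Effective temperature: T_e = [S(1−α)/(4σ)]^(1/4) = 119.4 K.
Since (2−ε)/2 = (T_e/T_s)⁴ = 0.8891, ε = 0.2219.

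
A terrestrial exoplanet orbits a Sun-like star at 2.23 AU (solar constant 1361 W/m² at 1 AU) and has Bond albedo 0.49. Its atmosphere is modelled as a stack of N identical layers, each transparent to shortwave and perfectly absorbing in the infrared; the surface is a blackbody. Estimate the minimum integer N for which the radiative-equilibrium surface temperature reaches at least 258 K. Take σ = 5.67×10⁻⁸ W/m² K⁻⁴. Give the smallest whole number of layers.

7

By the inverse-square law, S = 1361/2.23² = 273.7 W/m².
Top-of-atmosphere balance: σT_e⁴ = S(1−α)/4 = 34.89 W/m² → T_e = 157.5 K.
Need (N+1)T_e⁴ ≥ T_s⁴, i.e. N+1 ≥ (258/157.5)⁴ = 7.200.
So N ≥ 6.200; the smallest integer is N = 7.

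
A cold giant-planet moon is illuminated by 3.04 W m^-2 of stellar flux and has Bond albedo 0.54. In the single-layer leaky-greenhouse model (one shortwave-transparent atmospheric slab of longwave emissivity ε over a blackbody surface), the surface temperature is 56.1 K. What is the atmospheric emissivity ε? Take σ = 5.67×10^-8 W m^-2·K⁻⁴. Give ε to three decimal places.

0.755

TOA balance gives T_e = 49.83 K.
T_s⁴ = T_e⁴·2/(2−ε) → ε = 2 − 2(T_e/T_s)⁴ = 2 − 2·(49.83/56.1)⁴ = 0.7550.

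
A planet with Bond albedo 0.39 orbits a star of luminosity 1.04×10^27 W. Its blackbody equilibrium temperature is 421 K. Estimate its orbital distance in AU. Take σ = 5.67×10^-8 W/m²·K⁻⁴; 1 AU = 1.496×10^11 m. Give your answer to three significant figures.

0.563 AU

The flux needed for this T is 4σT⁴/(1−0.39) = 11680 W/m².
Then d = [L/(4πS)]^(1/2) = 8.418×10^10 m, i.e. 0.5627 AU.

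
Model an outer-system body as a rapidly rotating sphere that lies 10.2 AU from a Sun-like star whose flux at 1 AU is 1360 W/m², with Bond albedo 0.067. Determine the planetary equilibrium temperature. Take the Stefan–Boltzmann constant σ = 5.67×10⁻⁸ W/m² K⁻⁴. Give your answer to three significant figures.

85.6 K

By the inverse-square law, S = 1360/10.2² = 13.07 W/m².
The planet absorbs (1−α)S over its disc πR² and re-emits over 4πR², so the mean absorbed flux is (1−0.067)·13.07/4 = 3.049 W/m².
Balancing against σT⁴: T = (3.049/5.67×10⁻⁸)^(1/4) = 85.63 K.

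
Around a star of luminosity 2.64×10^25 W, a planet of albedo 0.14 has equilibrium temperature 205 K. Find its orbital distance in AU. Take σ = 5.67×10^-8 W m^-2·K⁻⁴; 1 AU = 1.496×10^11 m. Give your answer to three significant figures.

Energy balance gives S = 4σT⁴/(1−α) = 465.8 W m^-2.
Then d = [L/(4πS)]^(1/2) = 6.716×10^10 m, i.e. 0.4489 AU.

0.449 AU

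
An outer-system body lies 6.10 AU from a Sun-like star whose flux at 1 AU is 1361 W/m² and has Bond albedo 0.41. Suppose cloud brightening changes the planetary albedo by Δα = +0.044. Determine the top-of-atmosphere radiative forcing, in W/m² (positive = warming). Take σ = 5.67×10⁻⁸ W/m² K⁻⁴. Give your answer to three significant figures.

-0.402 W/m²

Flux at the orbit: S = 1361/(6.10)² = 36.58 W/m².
The change in absorbed flux is Δ[S(1−α)/4] = −SΔα/4 = -0.4023 W/m².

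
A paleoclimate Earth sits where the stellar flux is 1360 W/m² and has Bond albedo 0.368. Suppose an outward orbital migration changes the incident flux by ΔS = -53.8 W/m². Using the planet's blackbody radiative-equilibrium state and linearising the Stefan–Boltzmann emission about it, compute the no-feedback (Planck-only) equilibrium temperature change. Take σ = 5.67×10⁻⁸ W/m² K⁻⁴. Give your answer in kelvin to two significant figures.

Reference equilibrium: T_e = [S(1−α)/(4σ)]^(1/4) = 248.1 K.
Only a fraction (1−α) is absorbed and it's spread over 4πR², so ΔF = (1−α)ΔS/4 = -8.500 W/m².
Linearising σT⁴ gives d(σT⁴)/dT = 4σT_e³ = 3.464 W/m² per K.
ΔT₀ = ΔF/λ_P = -8.500/3.464 = -2.45 K.

-2.5 kelvin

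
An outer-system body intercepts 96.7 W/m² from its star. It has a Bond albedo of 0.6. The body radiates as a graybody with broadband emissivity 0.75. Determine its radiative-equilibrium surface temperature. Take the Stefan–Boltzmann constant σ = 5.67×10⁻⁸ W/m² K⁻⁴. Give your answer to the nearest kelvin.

123 kelvin

Absorbed flux (global mean): S(1−α)/4 = 96.70·0.4/4 = 9.670 W/m².
Equating to εσT⁴ with ε = 0.75: T = (9.670/0.75σ)^(1/4) = 122.8 K.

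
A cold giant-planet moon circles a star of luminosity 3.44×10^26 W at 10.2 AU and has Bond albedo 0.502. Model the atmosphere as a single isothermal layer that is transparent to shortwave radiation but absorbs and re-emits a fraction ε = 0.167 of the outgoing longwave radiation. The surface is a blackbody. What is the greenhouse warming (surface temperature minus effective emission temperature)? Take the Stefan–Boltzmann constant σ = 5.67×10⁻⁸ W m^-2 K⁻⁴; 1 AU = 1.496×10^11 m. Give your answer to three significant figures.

1.57 K

d = 10.2 × 1.496×10^11 m = 1.526×10^12 m.
S = L/(4πd²) = 11.76 W m^-2.
At the top of the atmosphere, σT_e⁴ = S(1−α)/4 = 1.464 W m^-2, giving T_e = 71.28 K.
The surface balance (absorbed SW + ε·downward IR = σT_s⁴) with T_a⁴ = T_s⁴/2 reduces to T_s = T_e·[2/(2−ε)]^¼ = 72.85 K.
The atmosphere warms the surface by 1.571 K.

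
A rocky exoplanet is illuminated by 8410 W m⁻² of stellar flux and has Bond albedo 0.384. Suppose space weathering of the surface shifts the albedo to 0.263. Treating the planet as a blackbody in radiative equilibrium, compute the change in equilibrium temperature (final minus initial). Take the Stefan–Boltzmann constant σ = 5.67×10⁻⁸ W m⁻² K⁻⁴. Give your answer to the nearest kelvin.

18 kelvin

With α = 0.384, T₁ = 388.8 K.
Final:   T₂ = [S(1−0.263)/(4σ)]^(1/4) = 406.6 K.
ΔT = T₂ − T₁ = 17.83 K.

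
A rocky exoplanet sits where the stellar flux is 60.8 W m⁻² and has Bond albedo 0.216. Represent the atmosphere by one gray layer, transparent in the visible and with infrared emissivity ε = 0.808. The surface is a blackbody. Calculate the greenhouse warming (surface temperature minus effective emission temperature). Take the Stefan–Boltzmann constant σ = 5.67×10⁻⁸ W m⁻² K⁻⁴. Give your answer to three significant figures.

Effective emission temperature (TOA balance): σT_e⁴ = S(1−α)/4 = 11.92 W m⁻² → T_e = 120.4 K.
The surface balance (absorbed SW + ε·downward IR = σT_s⁴) with T_a⁴ = T_s⁴/2 reduces to T_s = T_e·[2/(2−ε)]^¼ = 137.0 K.
Greenhouse warming: T_s − T_e = 16.63 K.

16.6 K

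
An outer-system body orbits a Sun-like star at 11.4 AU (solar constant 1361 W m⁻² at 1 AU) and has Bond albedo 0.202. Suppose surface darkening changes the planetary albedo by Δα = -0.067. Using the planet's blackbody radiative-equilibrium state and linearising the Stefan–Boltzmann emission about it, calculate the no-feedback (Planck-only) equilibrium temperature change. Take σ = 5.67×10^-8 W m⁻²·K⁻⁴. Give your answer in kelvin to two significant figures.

Irradiance scales as 1/d², so S = 1361 W m⁻² × (1/11.4)² = 10.47 W m⁻².
Reference equilibrium: T_e = [S(1−α)/(4σ)]^(1/4) = 77.91 K.
ΔF = −(S/4)Δα = −(10.47/4)×(-0.067) = 0.1754 W m⁻².
Planck response: λ_P = 4σT_e³ = 4·5.67×10⁻⁸·(77.91)³ = 0.1073 W m⁻²/K.
ΔT₀ = ΔF/λ_P = 0.1754/0.1073 = 1.64 K.

1.6 kelvin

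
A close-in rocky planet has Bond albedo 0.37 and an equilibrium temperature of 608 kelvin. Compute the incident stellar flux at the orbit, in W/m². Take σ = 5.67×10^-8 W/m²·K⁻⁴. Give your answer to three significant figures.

Invert the energy balance for S: S = 4σT⁴/(1−α).
The emitted flux is σT⁴ = 7748 W/m².
So S = 4×7748/(1−0.37) = 49190 W/m².

49200 W/m²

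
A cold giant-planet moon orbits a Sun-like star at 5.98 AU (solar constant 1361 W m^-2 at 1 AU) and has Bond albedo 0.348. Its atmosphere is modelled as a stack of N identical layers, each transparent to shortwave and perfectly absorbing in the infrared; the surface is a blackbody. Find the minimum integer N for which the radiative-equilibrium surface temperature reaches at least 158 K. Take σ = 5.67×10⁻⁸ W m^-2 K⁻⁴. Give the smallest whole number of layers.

5

Flux at the orbit: S = 1361/(5.98)² = 38.06 W m^-2.
OLR = S(1−α)/4 = 6.204 W m^-2; the top layer radiates at T_e = 102.3 K.
T_s = (N+1)^(1/4)·T_e ≥ 158 K requires N+1 ≥ (T_s/T_e)⁴ = (158/102.3)⁴ = 5.696.
The minimum whole number is N = 5.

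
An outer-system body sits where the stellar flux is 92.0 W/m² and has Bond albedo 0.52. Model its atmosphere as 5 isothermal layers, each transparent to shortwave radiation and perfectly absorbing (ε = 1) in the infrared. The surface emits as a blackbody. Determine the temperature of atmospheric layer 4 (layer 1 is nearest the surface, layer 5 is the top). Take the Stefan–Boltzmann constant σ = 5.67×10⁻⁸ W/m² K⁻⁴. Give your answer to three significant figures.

140 K

OLR = S(1−α)/4 = 11.04 W/m²; the top layer radiates at T_e = 118.1 K.
The net upward flux σT_e⁴ is constant between every pair of levels, so T_k⁴ = (N+1−k)T_e⁴.
T_4 = (2)^(1/4)·118.1 = 140.5 K.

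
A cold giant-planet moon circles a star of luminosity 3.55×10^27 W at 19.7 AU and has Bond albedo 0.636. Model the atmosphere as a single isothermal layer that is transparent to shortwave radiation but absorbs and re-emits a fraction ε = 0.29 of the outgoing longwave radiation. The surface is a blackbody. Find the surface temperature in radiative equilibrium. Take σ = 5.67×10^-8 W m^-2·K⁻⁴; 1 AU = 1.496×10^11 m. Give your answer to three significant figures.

d = 19.7 × 1.496×10^11 m = 2.947×10^12 m.
Flux at the orbit: S = L/(4πd²) = 3.55×10^27/(4π·(2.95×10^12)²) = 32.53 W m^-2.
Effective emission temperature (TOA balance): σT_e⁴ = S(1−α)/4 = 2.960 W m^-2 → T_e = 85.00 K.
The surface balance (absorbed SW + ε·downward IR = σT_s⁴) with T_a⁴ = T_s⁴/2 reduces to T_s = T_e·[2/(2−ε)]^¼ = 88.40 K.

88.4 kelvin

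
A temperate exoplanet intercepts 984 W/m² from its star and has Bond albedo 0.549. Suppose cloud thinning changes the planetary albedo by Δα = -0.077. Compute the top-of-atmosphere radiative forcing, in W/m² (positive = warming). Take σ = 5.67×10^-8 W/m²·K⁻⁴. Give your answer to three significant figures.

The change in absorbed flux is Δ[S(1−α)/4] = −SΔα/4 = 18.94 W/m².

18.9 W/m²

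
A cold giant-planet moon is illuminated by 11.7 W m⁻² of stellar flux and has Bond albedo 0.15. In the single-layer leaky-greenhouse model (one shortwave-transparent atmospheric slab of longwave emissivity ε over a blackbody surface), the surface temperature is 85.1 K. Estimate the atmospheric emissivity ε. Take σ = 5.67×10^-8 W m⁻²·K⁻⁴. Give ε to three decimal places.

First, T_e = [11.70·(1−0.15)/(4σ)]^(1/4) = 81.37 K.
T_s⁴ = T_e⁴·2/(2−ε) → ε = 2 − 2(T_e/T_s)⁴ = 2 − 2·(81.37/85.1)⁴ = 0.3279.

0.328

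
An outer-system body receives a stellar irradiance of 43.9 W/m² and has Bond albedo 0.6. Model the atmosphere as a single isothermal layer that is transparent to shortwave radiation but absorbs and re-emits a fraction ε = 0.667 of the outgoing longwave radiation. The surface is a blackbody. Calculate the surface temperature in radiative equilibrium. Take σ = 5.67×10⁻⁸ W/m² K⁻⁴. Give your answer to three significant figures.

104 K

Effective emission temperature (TOA balance): σT_e⁴ = S(1−α)/4 = 4.390 W/m² → T_e = 93.80 K.
For a single slab of emissivity ε, T_s⁴ = 2T_e⁴/(2−ε); thus T_s = 93.80·(1.5)^(1/4) = 103.8 K.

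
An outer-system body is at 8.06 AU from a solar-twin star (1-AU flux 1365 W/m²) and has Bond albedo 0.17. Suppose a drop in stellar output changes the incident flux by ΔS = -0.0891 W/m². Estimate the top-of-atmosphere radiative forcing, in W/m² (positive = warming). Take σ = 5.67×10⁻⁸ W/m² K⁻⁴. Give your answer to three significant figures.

Irradiance scales as 1/d², so S = 1365 W/m² × (1/8.06)² = 21.01 W/m².
Only a fraction (1−α) is absorbed and it's spread over 4πR², so ΔF = (1−α)ΔS/4 = -0.01849 W/m².

-0.0185 W/m²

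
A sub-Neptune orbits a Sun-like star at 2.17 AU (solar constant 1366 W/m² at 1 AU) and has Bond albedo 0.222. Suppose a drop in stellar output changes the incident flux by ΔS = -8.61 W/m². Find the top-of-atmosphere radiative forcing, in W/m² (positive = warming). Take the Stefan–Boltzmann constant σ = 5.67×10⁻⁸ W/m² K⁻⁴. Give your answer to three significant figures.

-1.67 W/m²

Flux at the orbit: S = 1366/(2.17)² = 290.1 W/m².
TOA radiative forcing: ΔF = (1−α)ΔS/4 = 0.778·(-8.61)/4 = -1.675 W/m².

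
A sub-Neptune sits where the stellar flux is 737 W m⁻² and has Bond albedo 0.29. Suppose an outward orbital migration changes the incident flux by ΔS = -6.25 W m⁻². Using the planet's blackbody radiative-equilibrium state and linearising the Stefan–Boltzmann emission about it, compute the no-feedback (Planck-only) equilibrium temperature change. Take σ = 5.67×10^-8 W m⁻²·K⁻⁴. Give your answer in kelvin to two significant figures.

-0.46 K

Reference equilibrium: T_e = [S(1−α)/(4σ)]^(1/4) = 219.2 K.
TOA radiative forcing: ΔF = (1−α)ΔS/4 = 0.71·(-6.25)/4 = -1.109 W m⁻².
Planck response: λ_P = 4σT_e³ = 4·5.67×10⁻⁸·(219.2)³ = 2.388 W m⁻²/K.
So ΔT₀ = -1.109/2.388 = -0.465 K.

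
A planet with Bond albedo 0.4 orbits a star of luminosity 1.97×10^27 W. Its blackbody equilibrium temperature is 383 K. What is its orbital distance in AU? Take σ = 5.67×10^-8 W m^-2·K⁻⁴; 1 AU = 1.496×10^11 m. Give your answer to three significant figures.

The flux needed for this T is 4σT⁴/(1−0.4) = 8134 W m^-2.
S = L/(4πd²) → d = √(L/4πS) = √(1.97×10^27/(4π·8134)) = 1.388×10^11 m = 0.9280 AU.

0.928 AU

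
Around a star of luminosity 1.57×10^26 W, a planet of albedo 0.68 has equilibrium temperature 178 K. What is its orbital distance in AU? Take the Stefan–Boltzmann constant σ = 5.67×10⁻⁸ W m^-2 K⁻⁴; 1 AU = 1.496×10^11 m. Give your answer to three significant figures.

Required flux: S = 4σT⁴/(1−α) = 711.5 W m^-2.
S = L/(4πd²) → d = √(L/4πS) = √(1.57×10^26/(4π·711.5)) = 1.325×10^11 m = 0.8858 AU.

0.886 AU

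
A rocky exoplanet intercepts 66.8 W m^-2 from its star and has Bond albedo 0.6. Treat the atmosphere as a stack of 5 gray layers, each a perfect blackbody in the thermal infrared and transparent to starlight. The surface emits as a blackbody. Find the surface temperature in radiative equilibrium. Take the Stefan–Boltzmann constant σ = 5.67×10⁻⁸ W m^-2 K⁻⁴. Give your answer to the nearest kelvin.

163 kelvin

OLR = S(1−α)/4 = 6.680 W m^-2; the top layer radiates at T_e = 104.2 K.
With N = 5 opaque layers, T_s = (N+1)^(1/4)·T_e = 6^(1/4)·104.2 = 163.1 K.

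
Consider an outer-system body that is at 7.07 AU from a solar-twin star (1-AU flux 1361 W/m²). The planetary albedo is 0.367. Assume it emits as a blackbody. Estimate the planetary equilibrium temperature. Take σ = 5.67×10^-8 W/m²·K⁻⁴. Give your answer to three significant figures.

By the inverse-square law, S = 1361/7.07² = 27.23 W/m².
The planet absorbs (1−α)S over its disc πR² and re-emits over 4πR², so the mean absorbed flux is (1−0.367)·27.23/4 = 4.309 W/m².
In equilibrium σT⁴ equals this, so T = 93.37 K.

93.4 kelvin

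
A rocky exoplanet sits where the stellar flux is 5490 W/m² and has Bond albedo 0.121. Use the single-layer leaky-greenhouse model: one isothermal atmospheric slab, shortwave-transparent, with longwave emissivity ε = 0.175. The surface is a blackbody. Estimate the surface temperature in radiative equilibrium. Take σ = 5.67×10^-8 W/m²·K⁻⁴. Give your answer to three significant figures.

At the top of the atmosphere, σT_e⁴ = S(1−α)/4 = 1206 W/m², giving T_e = 381.9 K.
The surface balance (absorbed SW + ε·downward IR = σT_s⁴) with T_a⁴ = T_s⁴/2 reduces to T_s = T_e·[2/(2−ε)]^¼ = 390.8 K.

391 kelvin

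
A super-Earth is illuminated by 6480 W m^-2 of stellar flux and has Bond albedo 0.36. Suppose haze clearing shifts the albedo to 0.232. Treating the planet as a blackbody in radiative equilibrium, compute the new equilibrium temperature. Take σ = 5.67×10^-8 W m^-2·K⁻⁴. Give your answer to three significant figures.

385 K

With the new albedo, S(1−α₂)/4 = 1244 W m^-2, so T₂ = 384.9 K.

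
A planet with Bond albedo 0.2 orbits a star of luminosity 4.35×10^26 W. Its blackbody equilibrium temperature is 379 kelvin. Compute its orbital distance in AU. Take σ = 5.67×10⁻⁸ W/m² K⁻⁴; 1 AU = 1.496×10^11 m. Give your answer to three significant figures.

0.514 AU

The flux needed for this T is 4σT⁴/(1−0.2) = 5849 W/m².
S = L/(4πd²) → d = √(L/4πS) = √(4.35×10^26/(4π·5849)) = 7.693×10^10 m = 0.5142 AU.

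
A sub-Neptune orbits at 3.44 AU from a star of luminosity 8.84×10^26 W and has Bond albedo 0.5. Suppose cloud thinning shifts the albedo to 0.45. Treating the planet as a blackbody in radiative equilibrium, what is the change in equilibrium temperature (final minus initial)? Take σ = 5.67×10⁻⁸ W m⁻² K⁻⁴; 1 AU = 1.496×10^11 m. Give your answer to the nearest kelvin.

4 K

Orbital distance: d = 3.44 AU = 5.146×10^11 m.
Flux at the orbit: S = L/(4πd²) = 8.84×10^26/(4π·(5.15×10^11)²) = 265.6 W m⁻².
Before: T₁ = [265.6·0.5/(4σ)]^(1/4) = 155.6 K.
With α = 0.45, T₂ = 159.3 K.
ΔT = T₂ − T₁ = 3.751 K.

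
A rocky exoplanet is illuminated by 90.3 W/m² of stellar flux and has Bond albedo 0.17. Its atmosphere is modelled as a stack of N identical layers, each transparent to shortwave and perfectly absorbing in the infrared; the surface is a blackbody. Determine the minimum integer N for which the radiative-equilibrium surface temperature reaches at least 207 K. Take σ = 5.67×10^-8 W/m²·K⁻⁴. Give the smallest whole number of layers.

5

OLR = S(1−α)/4 = 18.74 W/m²; the top layer radiates at T_e = 134.8 K.
Need (N+1)T_e⁴ ≥ T_s⁴, i.e. N+1 ≥ (207/134.8)⁴ = 5.556.
Rounding up, N = 5.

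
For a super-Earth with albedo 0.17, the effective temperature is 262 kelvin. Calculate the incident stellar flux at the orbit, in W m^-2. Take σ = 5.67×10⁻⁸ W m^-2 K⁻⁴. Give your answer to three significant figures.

1290 W m^-2

From S(1−α)/4 = σT⁴: S = 4σT⁴/(1−α).
The emitted flux is σT⁴ = 267.2 W m^-2.
S = 4·267.2/0.83 = 1288 W m^-2.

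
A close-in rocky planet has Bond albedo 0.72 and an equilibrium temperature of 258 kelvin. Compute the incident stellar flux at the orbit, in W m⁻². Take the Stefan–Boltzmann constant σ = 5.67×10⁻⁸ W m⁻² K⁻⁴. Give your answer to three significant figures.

3590 W m⁻²

Invert the energy balance for S: S = 4σT⁴/(1−α).
The emitted flux is σT⁴ = 251.2 W m⁻².
So S = 4×251.2/(1−0.72) = 3589 W m⁻².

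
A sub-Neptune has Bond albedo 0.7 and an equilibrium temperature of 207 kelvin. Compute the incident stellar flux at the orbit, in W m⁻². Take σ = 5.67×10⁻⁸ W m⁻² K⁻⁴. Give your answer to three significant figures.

1390 W m⁻²

From S(1−α)/4 = σT⁴: S = 4σT⁴/(1−α).
The emitted flux is σT⁴ = 104.1 W m⁻².
So S = 4×104.1/(1−0.7) = 1388 W m⁻².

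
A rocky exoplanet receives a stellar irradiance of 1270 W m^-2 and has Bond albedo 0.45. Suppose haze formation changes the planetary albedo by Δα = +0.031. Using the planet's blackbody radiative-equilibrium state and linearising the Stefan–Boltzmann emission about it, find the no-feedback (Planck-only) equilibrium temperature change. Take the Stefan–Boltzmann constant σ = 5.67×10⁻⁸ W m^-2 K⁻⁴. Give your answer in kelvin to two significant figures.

-3.3 K

The baseline emission temperature is T_e = 235.6 K.
TOA radiative forcing: ΔF = −S·Δα/4 = −1270·(+0.031)/4 = -9.842 W m^-2.
Linearising σT⁴ gives d(σT⁴)/dT = 4σT_e³ = 2.965 W m^-2 per K.
ΔT₀ = ΔF/λ_P = -9.842/2.965 = -3.32 K.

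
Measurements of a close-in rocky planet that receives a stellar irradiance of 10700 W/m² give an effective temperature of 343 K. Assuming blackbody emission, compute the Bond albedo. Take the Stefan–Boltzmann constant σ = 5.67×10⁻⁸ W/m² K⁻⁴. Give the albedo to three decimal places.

Rearranging the radiative balance, α = 1 − 4σT⁴/S.
4σT⁴ = 4·5.67×10⁻⁸·(343)⁴ = 3139 W/m².
Hence α = 1 − 3139/10700 = 0.7066.

0.707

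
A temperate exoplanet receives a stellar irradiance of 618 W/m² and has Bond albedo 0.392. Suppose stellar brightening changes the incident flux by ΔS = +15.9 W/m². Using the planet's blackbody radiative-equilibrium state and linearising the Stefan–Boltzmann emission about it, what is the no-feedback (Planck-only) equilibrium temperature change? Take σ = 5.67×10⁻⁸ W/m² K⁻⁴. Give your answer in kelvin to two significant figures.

Reference equilibrium: T_e = [S(1−α)/(4σ)]^(1/4) = 201.7 K.
TOA radiative forcing: ΔF = (1−α)ΔS/4 = 0.608·(+15.9)/4 = 2.417 W/m².
The Planck feedback parameter is 4σT_e³ = 1.862 W/m²/K.
So ΔT₀ = 2.417/1.862 = 1.30 K.

1.3 K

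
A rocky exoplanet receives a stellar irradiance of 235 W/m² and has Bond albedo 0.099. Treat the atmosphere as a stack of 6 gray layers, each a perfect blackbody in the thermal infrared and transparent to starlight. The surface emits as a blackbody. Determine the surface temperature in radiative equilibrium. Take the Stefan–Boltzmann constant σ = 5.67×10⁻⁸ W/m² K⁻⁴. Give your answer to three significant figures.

284 K

OLR = S(1−α)/4 = 52.93 W/m²; the top layer radiates at T_e = 174.8 K.
With N = 6 opaque layers, T_s = (N+1)^(1/4)·T_e = 7^(1/4)·174.8 = 284.3 K.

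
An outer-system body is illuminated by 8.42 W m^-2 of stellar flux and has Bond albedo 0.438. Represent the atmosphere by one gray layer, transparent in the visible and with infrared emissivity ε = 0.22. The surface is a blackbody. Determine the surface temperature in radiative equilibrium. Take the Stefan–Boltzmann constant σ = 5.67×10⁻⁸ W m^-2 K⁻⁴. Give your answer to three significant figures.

At the top of the atmosphere, σT_e⁴ = S(1−α)/4 = 1.183 W m^-2, giving T_e = 67.59 K.
The surface balance (absorbed SW + ε·downward IR = σT_s⁴) with T_a⁴ = T_s⁴/2 reduces to T_s = T_e·[2/(2−ε)]^¼ = 69.58 K.

69.6 K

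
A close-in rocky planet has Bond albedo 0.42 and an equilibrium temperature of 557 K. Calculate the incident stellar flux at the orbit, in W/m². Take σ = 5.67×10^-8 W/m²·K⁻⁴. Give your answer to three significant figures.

Invert the energy balance for S: S = 4σT⁴/(1−α).
The emitted flux is σT⁴ = 5458 W/m².
S = 4·5458/0.58 = 37640 W/m².

37600 W/m²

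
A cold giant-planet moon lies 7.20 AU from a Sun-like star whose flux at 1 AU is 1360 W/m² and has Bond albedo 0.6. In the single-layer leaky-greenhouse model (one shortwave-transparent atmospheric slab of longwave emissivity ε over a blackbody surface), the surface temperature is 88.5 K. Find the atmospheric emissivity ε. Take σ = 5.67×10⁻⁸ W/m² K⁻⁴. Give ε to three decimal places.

Flux at the orbit: S = 1360/(7.20)² = 26.23 W/m².
TOA balance gives T_e = 82.48 K.
T_s⁴ = T_e⁴·2/(2−ε) → ε = 2 − 2(T_e/T_s)⁴ = 2 − 2·(82.48/88.5)⁴ = 0.4915.

0.491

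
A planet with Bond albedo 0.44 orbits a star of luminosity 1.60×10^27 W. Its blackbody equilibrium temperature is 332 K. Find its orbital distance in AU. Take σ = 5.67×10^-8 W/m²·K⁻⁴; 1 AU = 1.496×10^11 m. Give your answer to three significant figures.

1.08 AU

Energy balance gives S = 4σT⁴/(1−α) = 4920 W/m².
Then d = [L/(4πS)]^(1/2) = 1.609×10^11 m, i.e. 1.075 AU.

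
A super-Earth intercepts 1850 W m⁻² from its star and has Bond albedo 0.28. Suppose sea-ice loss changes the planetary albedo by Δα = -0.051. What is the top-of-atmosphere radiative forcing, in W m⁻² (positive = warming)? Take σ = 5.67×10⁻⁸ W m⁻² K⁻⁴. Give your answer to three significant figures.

ΔF = −(S/4)Δα = −(1850/4)×(-0.051) = 23.59 W m⁻².

23.6 W m⁻²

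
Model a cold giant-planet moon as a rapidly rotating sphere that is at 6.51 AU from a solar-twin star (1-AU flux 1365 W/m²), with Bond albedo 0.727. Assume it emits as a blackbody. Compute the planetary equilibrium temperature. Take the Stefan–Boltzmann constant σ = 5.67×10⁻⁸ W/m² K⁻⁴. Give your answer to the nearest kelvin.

79 kelvin

By the inverse-square law, S = 1365/6.51² = 32.21 W/m².
The planet absorbs (1−α)S over its disc πR² and re-emits over 4πR², so the mean absorbed flux is (1−0.727)·32.21/4 = 2.198 W/m².
In equilibrium σT⁴ equals this, so T = 78.91 K.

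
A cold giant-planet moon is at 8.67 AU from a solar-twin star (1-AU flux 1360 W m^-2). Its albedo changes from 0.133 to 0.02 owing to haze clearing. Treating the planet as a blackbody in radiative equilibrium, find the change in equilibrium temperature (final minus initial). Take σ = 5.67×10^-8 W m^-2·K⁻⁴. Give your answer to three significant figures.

Flux at the orbit: S = 1360/(8.67)² = 18.09 W m^-2.
Before: T₁ = [18.09·0.867/(4σ)]^(1/4) = 91.19 K.
Final:   T₂ = [S(1−0.02)/(4σ)]^(1/4) = 94.03 K.
ΔT = T₂ − T₁ = 2.836 K.

2.84 kelvin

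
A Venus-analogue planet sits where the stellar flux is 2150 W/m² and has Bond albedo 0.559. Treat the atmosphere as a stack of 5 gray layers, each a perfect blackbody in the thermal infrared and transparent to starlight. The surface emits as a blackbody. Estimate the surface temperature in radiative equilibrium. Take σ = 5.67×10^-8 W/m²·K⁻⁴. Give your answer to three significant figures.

398 K

Top-of-atmosphere balance: σT_e⁴ = S(1−α)/4 = 237.0 W/m² → T_e = 254.3 K.
With N = 5 opaque layers, T_s = (N+1)^(1/4)·T_e = 6^(1/4)·254.3 = 398.0 K.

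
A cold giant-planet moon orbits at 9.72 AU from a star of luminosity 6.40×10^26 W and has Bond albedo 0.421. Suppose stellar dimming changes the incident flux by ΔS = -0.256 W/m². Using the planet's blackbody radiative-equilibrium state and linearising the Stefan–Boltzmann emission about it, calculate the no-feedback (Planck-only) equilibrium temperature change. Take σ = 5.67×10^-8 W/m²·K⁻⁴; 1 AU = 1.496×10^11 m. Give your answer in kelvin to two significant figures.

Orbital distance: d = 9.72 AU = 1.454×10^12 m.
Flux at the orbit: S = L/(4πd²) = 6.40×10^26/(4π·(1.45×10^12)²) = 24.09 W/m².
Unperturbed T_e = [24.09·(1−0.421)/(4σ)]^¼ = 88.55 K.
Only a fraction (1−α) is absorbed and it's spread over 4πR², so ΔF = (1−α)ΔS/4 = -0.03706 W/m².
Linearising σT⁴ gives d(σT⁴)/dT = 4σT_e³ = 0.1575 W/m² per K.
Hence the no-feedback warming is ΔF/(4σT_e³) = -0.235 K.

-0.24 K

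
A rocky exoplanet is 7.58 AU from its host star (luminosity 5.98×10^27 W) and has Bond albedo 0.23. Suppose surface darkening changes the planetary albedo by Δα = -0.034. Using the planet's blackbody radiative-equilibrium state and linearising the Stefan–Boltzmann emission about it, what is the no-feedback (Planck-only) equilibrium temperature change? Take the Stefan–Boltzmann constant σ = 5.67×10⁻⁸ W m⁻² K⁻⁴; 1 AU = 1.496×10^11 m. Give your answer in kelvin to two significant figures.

2.1 kelvin

Orbital distance: d = 7.58 AU = 1.134×10^12 m.
Spreading L over a sphere of radius d: S = 5.98×10^27/(4π·1.13×10^12²) = 370.1 W m⁻².
Reference equilibrium: T_e = [S(1−α)/(4σ)]^(1/4) = 188.3 K.
The change in absorbed flux is Δ[S(1−α)/4] = −SΔα/4 = 3.146 W m⁻².
Linearising σT⁴ gives d(σT⁴)/dT = 4σT_e³ = 1.514 W m⁻² per K.
So ΔT₀ = 3.146/1.514 = 2.08 K.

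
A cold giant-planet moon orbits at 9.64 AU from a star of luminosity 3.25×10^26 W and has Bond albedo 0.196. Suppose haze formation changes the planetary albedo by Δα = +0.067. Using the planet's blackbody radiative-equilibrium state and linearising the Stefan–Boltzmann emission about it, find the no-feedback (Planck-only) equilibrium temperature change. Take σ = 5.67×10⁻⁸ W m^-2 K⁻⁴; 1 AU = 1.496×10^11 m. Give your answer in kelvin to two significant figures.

-1.7 kelvin

d = 9.64 × 1.496×10^11 m = 1.442×10^12 m.
Flux at the orbit: S = L/(4πd²) = 3.25×10^26/(4π·(1.44×10^12)²) = 12.44 W m^-2.
Reference equilibrium: T_e = [S(1−α)/(4σ)]^(1/4) = 81.48 K.
The change in absorbed flux is Δ[S(1−α)/4] = −SΔα/4 = -0.2083 W m^-2.
The Planck feedback parameter is 4σT_e³ = 0.1227 W m^-2/K.
So ΔT₀ = -0.2083/0.1227 = -1.70 K.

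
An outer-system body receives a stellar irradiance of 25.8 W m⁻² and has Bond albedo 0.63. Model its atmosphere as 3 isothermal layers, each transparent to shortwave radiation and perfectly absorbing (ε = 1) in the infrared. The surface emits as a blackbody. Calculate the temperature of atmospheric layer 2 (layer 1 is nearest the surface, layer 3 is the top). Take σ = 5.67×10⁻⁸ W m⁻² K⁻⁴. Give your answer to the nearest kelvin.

96 K

The effective emission temperature is T_e = [S(1−α)/(4σ)]^¼ = 80.55 K.
In the N-layer model, layer k (counted from the surface) has T_k = (N+1−k)^(1/4)·T_e.
T_2 = (2)^(1/4)·80.55 = 95.79 K.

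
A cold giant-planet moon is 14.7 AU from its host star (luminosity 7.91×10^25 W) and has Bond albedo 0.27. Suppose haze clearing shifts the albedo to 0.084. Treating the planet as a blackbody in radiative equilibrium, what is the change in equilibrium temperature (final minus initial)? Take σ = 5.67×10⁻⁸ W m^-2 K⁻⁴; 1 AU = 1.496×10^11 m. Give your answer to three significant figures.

2.64 kelvin

d = 14.7 × 1.496×10^11 m = 2.199×10^12 m.
Flux at the orbit: S = L/(4πd²) = 7.91×10^25/(4π·(2.20×10^12)²) = 1.302 W m^-2.
With α = 0.27, T₁ = 45.24 K.
After:  T₂ = [1.302·0.916/(4σ)]^(1/4) = 47.88 K.
Change: 47.88 − 45.24 = 2.641 K.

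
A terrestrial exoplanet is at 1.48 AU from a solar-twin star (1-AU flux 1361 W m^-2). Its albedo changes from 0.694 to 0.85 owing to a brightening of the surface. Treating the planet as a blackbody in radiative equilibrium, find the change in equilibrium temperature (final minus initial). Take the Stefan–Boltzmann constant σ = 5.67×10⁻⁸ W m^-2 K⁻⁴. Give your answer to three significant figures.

-27.8 K

Irradiance scales as 1/d², so S = 1361 W m^-2 × (1/1.48)² = 621.3 W m^-2.
Initial: T₁ = [S(1−0.694)/(4σ)]^(1/4) = 170.2 K.
With α = 0.85, T₂ = 142.4 K.
Change: 142.4 − 170.2 = -27.78 K.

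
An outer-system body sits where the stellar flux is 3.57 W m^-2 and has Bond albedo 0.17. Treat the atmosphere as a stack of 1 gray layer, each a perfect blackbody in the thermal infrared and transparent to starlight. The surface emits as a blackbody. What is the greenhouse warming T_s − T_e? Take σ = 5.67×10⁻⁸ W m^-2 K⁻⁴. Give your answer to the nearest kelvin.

OLR = S(1−α)/4 = 0.7408 W m^-2; the top layer radiates at T_e = 60.12 K.
Surface: T_s = (2)^¼·T_e = 71.50 K.
Warming: T_s − T_e = 11.38 K.

11 K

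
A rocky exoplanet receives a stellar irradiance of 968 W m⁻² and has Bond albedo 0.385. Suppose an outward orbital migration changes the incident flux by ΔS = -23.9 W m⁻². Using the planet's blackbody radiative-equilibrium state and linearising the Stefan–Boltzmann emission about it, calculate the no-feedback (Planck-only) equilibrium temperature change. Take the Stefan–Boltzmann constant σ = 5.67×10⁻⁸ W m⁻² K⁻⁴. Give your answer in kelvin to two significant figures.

Reference equilibrium: T_e = [S(1−α)/(4σ)]^(1/4) = 226.3 K.
Only a fraction (1−α) is absorbed and it's spread over 4πR², so ΔF = (1−α)ΔS/4 = -3.675 W m⁻².
The Planck feedback parameter is 4σT_e³ = 2.630 W m⁻²/K.
So ΔT₀ = -3.675/2.630 = -1.40 K.

-1.4 K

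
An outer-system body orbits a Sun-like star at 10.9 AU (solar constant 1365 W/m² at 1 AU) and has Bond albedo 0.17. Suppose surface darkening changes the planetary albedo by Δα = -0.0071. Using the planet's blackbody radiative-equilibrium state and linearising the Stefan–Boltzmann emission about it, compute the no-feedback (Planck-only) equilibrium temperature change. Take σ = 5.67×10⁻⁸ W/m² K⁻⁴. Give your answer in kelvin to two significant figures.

Irradiance scales as 1/d², so S = 1365 W/m² × (1/10.9)² = 11.49 W/m².
The baseline emission temperature is T_e = 80.52 K.
The change in absorbed flux is Δ[S(1−α)/4] = −SΔα/4 = 0.02039 W/m².
Linearising σT⁴ gives d(σT⁴)/dT = 4σT_e³ = 0.1184 W/m² per K.
So ΔT₀ = 0.02039/0.1184 = 0.172 K.

0.17 K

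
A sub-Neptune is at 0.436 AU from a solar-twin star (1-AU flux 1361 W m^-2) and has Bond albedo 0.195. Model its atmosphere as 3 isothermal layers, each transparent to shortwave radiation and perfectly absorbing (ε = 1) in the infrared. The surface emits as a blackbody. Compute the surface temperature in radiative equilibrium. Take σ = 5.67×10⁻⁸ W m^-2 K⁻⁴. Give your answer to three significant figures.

565 kelvin

By the inverse-square law, S = 1361/0.436² = 7160 W m^-2.
The effective emission temperature is T_e = [S(1−α)/(4σ)]^¼ = 399.3 K.
For an N-layer opaque stack, T_s⁴ = (N+1)T_e⁴, hence T_s = (4)^(1/4)×399.3 K = 564.6 K.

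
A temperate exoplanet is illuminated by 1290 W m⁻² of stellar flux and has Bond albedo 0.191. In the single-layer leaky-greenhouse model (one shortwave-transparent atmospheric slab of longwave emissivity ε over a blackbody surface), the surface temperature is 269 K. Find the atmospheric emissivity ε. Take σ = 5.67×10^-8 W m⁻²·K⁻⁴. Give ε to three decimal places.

0.242

First, T_e = [1290·(1−0.191)/(4σ)]^(1/4) = 260.4 K.
T_s⁴ = T_e⁴·2/(2−ε) → ε = 2 − 2(T_e/T_s)⁴ = 2 − 2·(260.4/269)⁴ = 0.2424.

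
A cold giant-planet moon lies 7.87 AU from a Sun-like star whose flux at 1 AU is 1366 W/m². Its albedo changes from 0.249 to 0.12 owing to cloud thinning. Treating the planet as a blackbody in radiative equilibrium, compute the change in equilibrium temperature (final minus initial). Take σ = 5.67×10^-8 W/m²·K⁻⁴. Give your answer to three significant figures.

3.74 kelvin

By the inverse-square law, S = 1366/7.87² = 22.05 W/m².
With α = 0.249, T₁ = 92.44 K.
Final:   T₂ = [S(1−0.12)/(4σ)]^(1/4) = 96.18 K.
ΔT = T₂ − T₁ = 3.737 K.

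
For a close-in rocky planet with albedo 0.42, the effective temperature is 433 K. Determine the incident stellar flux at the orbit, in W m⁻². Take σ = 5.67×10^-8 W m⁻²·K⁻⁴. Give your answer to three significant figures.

13700 W m⁻²

From S(1−α)/4 = σT⁴: S = 4σT⁴/(1−α).
σT⁴ = 5.67×10⁻⁸·(433)⁴ = 1993 W m⁻².
So S = 4×1993/(1−0.42) = 13750 W m⁻².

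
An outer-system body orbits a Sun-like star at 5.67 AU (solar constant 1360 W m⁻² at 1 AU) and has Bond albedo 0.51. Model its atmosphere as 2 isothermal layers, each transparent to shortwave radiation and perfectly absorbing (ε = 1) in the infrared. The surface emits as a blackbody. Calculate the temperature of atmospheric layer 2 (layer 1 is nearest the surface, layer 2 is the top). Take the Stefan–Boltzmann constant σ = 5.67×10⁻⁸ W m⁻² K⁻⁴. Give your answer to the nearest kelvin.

Flux at the orbit: S = 1360/(5.67)² = 42.30 W m⁻².
Top-of-atmosphere balance: σT_e⁴ = S(1−α)/4 = 5.182 W m⁻² → T_e = 97.78 K.
Each opaque layer satisfies 2T_j⁴ = T_{j−1}⁴ + T_{j+1}⁴, giving T_k⁴ = (N+1−k)T_e⁴.
With k = 2: T_2 = (2+1−2)^¼·97.78 K = 97.78 K.

98 K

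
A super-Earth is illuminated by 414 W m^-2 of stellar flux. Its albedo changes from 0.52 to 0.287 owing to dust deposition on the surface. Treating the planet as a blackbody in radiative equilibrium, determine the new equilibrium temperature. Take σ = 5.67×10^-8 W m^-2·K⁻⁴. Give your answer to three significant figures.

190 kelvin

New equilibrium: T₂ = [(1−0.287)·414.0/(4σ)]^(1/4) = 189.9 K.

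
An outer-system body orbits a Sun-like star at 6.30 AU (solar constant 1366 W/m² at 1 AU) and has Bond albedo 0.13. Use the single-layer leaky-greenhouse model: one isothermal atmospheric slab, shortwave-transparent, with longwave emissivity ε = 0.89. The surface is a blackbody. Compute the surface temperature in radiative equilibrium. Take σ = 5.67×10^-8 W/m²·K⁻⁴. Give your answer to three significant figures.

124 K

Irradiance scales as 1/d², so S = 1366 W/m² × (1/6.30)² = 34.42 W/m².
At the top of the atmosphere, σT_e⁴ = S(1−α)/4 = 7.486 W/m², giving T_e = 107.2 K.
The surface balance (absorbed SW + ε·downward IR = σT_s⁴) with T_a⁴ = T_s⁴/2 reduces to T_s = T_e·[2/(2−ε)]^¼ = 124.2 K.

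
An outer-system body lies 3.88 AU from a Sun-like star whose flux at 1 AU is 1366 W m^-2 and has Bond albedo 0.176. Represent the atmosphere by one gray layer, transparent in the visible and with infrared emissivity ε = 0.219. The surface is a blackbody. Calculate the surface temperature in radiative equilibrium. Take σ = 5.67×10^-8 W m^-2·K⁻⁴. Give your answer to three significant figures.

139 K

By the inverse-square law, S = 1366/3.88² = 90.74 W m^-2.
The planet radiates to space at T_e = [S(1−α)/(4σ)]^(1/4) = 134.7 K.
The surface balance (absorbed SW + ε·downward IR = σT_s⁴) with T_a⁴ = T_s⁴/2 reduces to T_s = T_e·[2/(2−ε)]^¼ = 138.7 K.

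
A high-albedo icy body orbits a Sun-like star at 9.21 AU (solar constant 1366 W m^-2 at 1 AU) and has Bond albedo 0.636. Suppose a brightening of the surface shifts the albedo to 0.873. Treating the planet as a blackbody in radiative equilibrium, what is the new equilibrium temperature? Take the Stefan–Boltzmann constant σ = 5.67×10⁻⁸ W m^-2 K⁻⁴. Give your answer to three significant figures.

54.8 K

Flux at the orbit: S = 1366/(9.21)² = 16.10 W m^-2.
New equilibrium: T₂ = [(1−0.873)·16.10/(4σ)]^(1/4) = 54.80 K.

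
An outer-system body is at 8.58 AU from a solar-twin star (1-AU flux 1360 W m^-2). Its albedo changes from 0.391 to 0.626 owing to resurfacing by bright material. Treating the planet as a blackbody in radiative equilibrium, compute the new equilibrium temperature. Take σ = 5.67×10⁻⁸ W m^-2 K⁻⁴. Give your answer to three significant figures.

74.3 K

By the inverse-square law, S = 1360/8.58² = 18.47 W m^-2.
New equilibrium: T₂ = [(1−0.626)·18.47/(4σ)]^(1/4) = 74.29 K.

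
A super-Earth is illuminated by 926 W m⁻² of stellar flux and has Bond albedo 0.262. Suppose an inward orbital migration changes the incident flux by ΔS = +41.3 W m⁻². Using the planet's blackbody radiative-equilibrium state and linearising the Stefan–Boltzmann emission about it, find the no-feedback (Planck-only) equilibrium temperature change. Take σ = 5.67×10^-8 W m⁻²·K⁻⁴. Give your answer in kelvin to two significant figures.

The baseline emission temperature is T_e = 234.3 K.
ΔF = Δ[S(1−α)]/4 = (1−0.262)·+41.3/4 = 7.620 W m⁻².
The Planck feedback parameter is 4σT_e³ = 2.917 W m⁻²/K.
ΔT₀ = ΔF/λ_P = 7.620/2.917 = 2.61 K.

2.6 kelvin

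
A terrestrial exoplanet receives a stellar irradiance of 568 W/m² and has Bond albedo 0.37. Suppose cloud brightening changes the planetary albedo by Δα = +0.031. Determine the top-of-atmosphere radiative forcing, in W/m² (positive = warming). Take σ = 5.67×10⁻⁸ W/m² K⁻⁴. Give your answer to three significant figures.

ΔF = −(S/4)Δα = −(568.0/4)×(+0.031) = -4.402 W/m².

-4.40 W/m²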